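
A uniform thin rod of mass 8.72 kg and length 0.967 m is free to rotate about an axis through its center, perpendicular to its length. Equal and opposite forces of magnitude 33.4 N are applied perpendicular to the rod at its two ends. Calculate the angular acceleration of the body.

α ≈ 47.5 rad/s²

I = (1/12)ML² = (1/12)(8.72)(0.967)² = 0.6795 kg·m².
The couple gives τ = F·(L/2) + F·(L/2) = F L = (33.4)(0.967) = 32.30 N·m.
From τ = Iα: α = 32.30/0.6795 = 47.53 rad/s².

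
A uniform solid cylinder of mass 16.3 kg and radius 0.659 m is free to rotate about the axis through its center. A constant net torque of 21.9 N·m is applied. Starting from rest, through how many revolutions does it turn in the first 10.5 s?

≈ 54.3 revolutions

I = ½MR² = (1/2)(16.3)(0.659)² = 3.539 kg·m².
α = τ/I = 21.9/3.539 = 6.188 rad/s².
θ = ½αt² = ½(6.188)(10.5)² = 341.1 rad.
Revolutions = θ/(2π) = 54.29.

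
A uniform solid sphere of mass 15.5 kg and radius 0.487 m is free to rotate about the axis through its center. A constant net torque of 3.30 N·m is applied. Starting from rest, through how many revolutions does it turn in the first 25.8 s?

≈ 119 revolutions

I = (2/5)MR² = (2/5)(15.5)(0.487)² = 1.470 kg·m².
α = τ/I = 3.30/1.470 = 2.244 rad/s².
θ = ½αt² = ½(2.244)(25.8)² = 746.9 rad.
Revolutions = θ/(2π) = 118.9.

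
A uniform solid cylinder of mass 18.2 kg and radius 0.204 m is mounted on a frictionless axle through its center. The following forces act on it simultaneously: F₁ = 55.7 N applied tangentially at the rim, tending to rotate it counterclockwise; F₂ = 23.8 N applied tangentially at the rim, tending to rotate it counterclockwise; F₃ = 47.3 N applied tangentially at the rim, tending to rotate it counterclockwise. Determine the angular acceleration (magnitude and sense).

I = ½MR² = (1/2)(18.2)(0.204)² = 0.3787 kg·m².
Taking counterclockwise as positive: τ₁ = +(55.7)(0.204) = +11.36 N·m; τ₂ = +(23.8)(0.204) = +4.855 N·m; τ₃ = +(47.3)(0.204) = +9.649 N·m.
Net torque τ = 25.87 N·m.
α = τ/I = 25.87/0.3787 = 68.30 rad/s².

α ≈ 68.3 rad/s², counterclockwise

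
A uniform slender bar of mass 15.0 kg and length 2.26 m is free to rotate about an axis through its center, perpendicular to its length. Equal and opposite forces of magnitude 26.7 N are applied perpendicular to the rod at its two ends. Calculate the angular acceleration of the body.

I = (1/12)ML² = (1/12)(15.0)(2.26)² = 6.384 kg·m².
The couple gives τ = F·(L/2) + F·(L/2) = F L = (26.7)(2.26) = 60.34 N·m.
Newton's second law for rotation, τ = Iα, gives α = τ/I = 60.34/6.384 = 9.451 rad/s².

α ≈ 9.45 rad/s²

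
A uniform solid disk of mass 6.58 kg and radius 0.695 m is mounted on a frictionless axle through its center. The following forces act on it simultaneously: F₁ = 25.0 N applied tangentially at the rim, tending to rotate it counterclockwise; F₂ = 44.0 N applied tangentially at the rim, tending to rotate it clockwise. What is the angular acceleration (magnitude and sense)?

α ≈ 8.31 rad/s², clockwise

I = ½MR² = (1/2)(6.58)(0.695)² = 1.589 kg·m².
Taking counterclockwise as positive: τ₁ = +(25.0)(0.695) = +17.38 N·m; τ₂ = −(44.0)(0.695) = −30.58 N·m.
Net torque τ = -13.20 N·m.
α = τ/I = -13.20/1.589 = -8.309 rad/s².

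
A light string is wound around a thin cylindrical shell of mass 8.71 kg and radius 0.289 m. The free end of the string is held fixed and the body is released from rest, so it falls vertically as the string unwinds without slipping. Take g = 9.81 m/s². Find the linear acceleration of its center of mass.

Translation: Mg − T = Ma. Rotation about the center: TR = Iα with I = MR².
With a = αR: T = (I/R²)a = M a, so Mg = (1 + 1.000)Ma.
a = g/(1 + 1.000) = 9.81/2.000 = 4.905 m/s².

a ≈ 4.91 m/s²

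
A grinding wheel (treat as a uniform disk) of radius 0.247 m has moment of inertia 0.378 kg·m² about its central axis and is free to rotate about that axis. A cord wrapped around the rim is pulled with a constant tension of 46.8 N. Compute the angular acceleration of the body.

α ≈ 30.6 rad/s²

τ = F R = (46.8)(0.247) = 11.56 N·m.
From τ = Iα: α = 11.56/0.3780 = 30.58 rad/s².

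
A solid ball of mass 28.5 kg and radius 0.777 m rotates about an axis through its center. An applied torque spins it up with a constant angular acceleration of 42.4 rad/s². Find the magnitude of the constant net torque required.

τ ≈ 292 N·m

I = (2/5)MR² = (2/5)(28.5)(0.777)² = 6.883 kg·m².
τ = Iα = (6.883)(42.40) = 291.8 N·m.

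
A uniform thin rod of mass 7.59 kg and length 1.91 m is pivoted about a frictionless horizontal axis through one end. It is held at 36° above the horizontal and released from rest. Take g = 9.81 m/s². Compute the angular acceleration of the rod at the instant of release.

About the pivot, I = (1/3)ML² = (1/3)(7.59)(1.91)² = 9.230 kg·m².
The weight acts at the center, a distance L/2 = 0.9550 m from the pivot; τ = Mg(L/2) cos 36° = 57.53 N·m.
α = τ/I = 57.53/9.230 = 6.233 rad/s².

α ≈ 6.23 rad/s²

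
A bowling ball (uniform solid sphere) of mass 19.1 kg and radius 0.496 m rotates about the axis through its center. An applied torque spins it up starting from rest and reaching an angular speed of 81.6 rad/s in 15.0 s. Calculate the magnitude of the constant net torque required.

τ ≈ 10.2 N·m

I = (2/5)MR² = (2/5)(19.1)(0.496)² = 1.880 kg·m².
α = Δω/Δt = (81.6 − 0)/15.0 = 5.440 rad/s².
τ = Iα = (1.880)(5.440) = 10.22 N·m.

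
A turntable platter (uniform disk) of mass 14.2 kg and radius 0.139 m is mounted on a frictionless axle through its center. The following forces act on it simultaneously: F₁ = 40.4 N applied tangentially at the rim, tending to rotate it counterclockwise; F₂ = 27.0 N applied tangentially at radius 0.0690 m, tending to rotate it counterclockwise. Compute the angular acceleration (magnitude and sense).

α ≈ 54.5 rad/s², counterclockwise

I = ½MR² = (1/2)(14.2)(0.139)² = 0.1372 kg·m².
Taking counterclockwise as positive: τ₁ = +(40.4)(0.139) = +5.616 N·m; τ₂ = +(27.0)(0.0690) = +1.863 N·m.
Net torque τ = 7.479 N·m.
α = τ/I = 7.479/0.1372 = 54.52 rad/s².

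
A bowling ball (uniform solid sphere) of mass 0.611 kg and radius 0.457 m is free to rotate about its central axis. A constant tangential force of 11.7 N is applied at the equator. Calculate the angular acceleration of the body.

α ≈ 105 rad/s²

I = (2/5)MR² = (2/5)(0.611)(0.457)² = 0.05104 kg·m².
τ = F R = (11.7)(0.457) = 5.347 N·m.
Newton's second law for rotation, τ = Iα, gives α = τ/I = 5.347/0.05104 = 104.8 rad/s².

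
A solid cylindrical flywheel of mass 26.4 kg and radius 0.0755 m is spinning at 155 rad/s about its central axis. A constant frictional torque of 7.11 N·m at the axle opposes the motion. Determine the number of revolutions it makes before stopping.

I = ½MR² = (1/2)(26.4)(0.0755)² = 0.07524 kg·m².
The net torque has magnitude 7.11 N·m, opposing ω.
|α| = τ/I = 7.110/0.07524 = 94.49 rad/s² (deceleration).
ω² = ω₀² − 2|α|θ with ω = 0 ⇒ θ = ω₀²/(2|α|) = 127.1 rad = 20.23 rev.

≈ 20.2 revolutions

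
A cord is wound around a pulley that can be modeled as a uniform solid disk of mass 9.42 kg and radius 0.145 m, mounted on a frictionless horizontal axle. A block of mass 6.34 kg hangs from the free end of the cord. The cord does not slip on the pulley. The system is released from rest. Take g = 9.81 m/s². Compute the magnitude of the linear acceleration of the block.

I = ½MR² = (1/2)(9.42)(0.145)² = 0.09903 kg·m².
Block: mg − T = ma. Pulley: TR = Iα. No-slip: a = αR, so T = (I/R²)a = 4.710·a.
Then mg = (m + 4.710)a, so a = (6.34)(9.81)/(6.34 + 4.710) = 5.629 m/s².

a ≈ 5.63 m/s²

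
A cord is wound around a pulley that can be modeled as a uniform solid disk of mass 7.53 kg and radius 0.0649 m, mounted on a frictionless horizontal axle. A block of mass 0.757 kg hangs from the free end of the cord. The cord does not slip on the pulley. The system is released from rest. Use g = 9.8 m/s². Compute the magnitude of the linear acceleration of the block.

I = ½MR² = (1/2)(7.53)(0.0649)² = 0.01586 kg·m².
Block: mg − T = ma. Pulley: TR = Iα. No-slip: a = αR, so T = (I/R²)a = 3.765·a.
Then mg = (m + 3.765)a, so a = (0.757)(9.8)/(0.757 + 3.765) = 1.641 m/s².

a ≈ 1.64 m/s²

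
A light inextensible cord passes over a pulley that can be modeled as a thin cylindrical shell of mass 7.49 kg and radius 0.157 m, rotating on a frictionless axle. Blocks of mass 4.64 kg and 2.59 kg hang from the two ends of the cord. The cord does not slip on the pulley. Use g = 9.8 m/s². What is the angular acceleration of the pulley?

I = MR² = (7.49)(0.157)² = 0.1846 kg·m².
Heavier block: m₁g − T₁ = m₁a. Lighter block: T₂ − m₂g = m₂a.
Pulley: (T₁ − T₂)R = Iα = I(a/R), so T₁ − T₂ = (I/R²)a = 1·M_p a = 7.490·a.
Adding the three: (m₁ − m₂)g = (m₁ + m₂ + 7.490)a, so a = (4.64 − 2.59)(9.8)/(4.64 + 2.59 + 7.490) = 1.365 m/s².
α = a/R = 1.365/0.157 = 8.693 rad/s².

α ≈ 8.69 rad/s²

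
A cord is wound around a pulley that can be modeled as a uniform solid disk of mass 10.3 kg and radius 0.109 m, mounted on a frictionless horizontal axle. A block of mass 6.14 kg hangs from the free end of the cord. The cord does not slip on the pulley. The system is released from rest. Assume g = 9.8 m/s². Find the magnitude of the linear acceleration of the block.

I = ½MR² = (1/2)(10.3)(0.109)² = 0.06119 kg·m².
Block: mg − T = ma. Pulley: TR = Iα. No-slip: a = αR, so T = (I/R²)a = 5.150·a.
Then mg = (m + 5.150)a, so a = (6.14)(9.8)/(6.14 + 5.150) = 5.330 m/s².

a ≈ 5.33 m/s²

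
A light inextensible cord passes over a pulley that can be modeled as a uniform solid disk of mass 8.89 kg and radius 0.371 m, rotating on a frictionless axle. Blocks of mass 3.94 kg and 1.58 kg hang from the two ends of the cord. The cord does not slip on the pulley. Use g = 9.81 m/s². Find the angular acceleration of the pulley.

α ≈ 6.26 rad/s²

I = ½MR² = (1/2)(8.89)(0.371)² = 0.6118 kg·m².
Heavier block: m₁g − T₁ = m₁a. Lighter block: T₂ − m₂g = m₂a.
Pulley: (T₁ − T₂)R = Iα = I(a/R), so T₁ − T₂ = (I/R²)a = (1/2)M_p a = 4.445·a.
Adding the three: (m₁ − m₂)g = (m₁ + m₂ + 4.445)a, so a = (3.94 − 1.58)(9.81)/(3.94 + 1.58 + 4.445) = 2.323 m/s².
α = a/R = 2.323/0.371 = 6.262 rad/s².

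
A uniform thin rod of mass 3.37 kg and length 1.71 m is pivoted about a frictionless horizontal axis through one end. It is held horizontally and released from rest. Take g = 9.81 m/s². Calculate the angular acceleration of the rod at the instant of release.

α ≈ 8.61 rad/s²

About the pivot, I = (1/3)ML² = (1/3)(3.37)(1.71)² = 3.285 kg·m².
The weight acts at the center, a distance L/2 = 0.8550 m from the pivot; τ = Mg(L/2) = 28.27 N·m.
α = τ/I = 28.27/3.285 = 8.605 rad/s².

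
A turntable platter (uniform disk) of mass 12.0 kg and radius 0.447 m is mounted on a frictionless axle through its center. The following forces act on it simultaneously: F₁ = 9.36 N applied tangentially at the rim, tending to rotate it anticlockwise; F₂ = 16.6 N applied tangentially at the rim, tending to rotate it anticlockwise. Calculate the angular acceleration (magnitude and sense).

I = ½MR² = (1/2)(12.0)(0.447)² = 1.199 kg·m².
Taking anticlockwise as positive: τ₁ = +(9.36)(0.447) = +4.184 N·m; τ₂ = +(16.6)(0.447) = +7.420 N·m.
Net torque τ = 11.60 N·m.
α = τ/I = 11.60/1.199 = 9.679 rad/s².

α ≈ 9.68 rad/s², anticlockwise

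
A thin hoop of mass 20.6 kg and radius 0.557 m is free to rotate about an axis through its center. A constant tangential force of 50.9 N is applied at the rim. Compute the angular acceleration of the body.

α ≈ 4.44 rad/s²

I = MR² = (20.6)(0.557)² = 6.391 kg·m².
τ = F R = (50.9)(0.557) = 28.35 N·m.
Newton's second law for rotation, τ = Iα, gives α = τ/I = 28.35/6.391 = 4.436 rad/s².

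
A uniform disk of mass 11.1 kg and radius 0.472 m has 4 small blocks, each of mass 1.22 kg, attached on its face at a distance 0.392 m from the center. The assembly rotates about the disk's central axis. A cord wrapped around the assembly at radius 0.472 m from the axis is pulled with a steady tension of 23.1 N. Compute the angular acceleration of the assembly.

I_disk = ½MR² = ½(11.1)(0.472)² = 1.236 kg·m².
I_blocks = 4·m·r² = 4(1.22)(0.392)² = 0.7499 kg·m².
Total I = 1.986 kg·m².
τ = F r = (23.1)(0.472) = 10.90 N·m.
α = τ/I = 10.90/1.986 = 5.489 rad/s².

α ≈ 5.49 rad/s²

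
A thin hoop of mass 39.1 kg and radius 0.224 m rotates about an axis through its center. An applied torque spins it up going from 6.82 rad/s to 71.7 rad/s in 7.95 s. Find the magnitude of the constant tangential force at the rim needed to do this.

I = MR² = (39.1)(0.224)² = 1.962 kg·m².
α = Δω/Δt = (71.7 − 6.82)/7.95 = 8.161 rad/s².
The required torque is τ = Iα = (1.962)(8.161) = 16.01 N·m.
A tangential force at the rim gives τ = FR, so F = τ/R = 16.01/0.224 = 71.48 N.

F ≈ 71.5 N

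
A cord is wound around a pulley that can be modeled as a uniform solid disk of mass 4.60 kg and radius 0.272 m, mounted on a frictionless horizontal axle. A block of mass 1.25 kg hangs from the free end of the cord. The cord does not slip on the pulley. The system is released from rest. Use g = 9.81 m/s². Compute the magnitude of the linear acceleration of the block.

I = ½MR² = (1/2)(4.60)(0.272)² = 0.1702 kg·m².
Block: mg − T = ma. Pulley: TR = Iα. No-slip: a = αR, so T = (I/R²)a = 2.300·a.
Then mg = (m + 2.300)a, so a = (1.25)(9.81)/(1.25 + 2.300) = 3.454 m/s².

a ≈ 3.45 m/s²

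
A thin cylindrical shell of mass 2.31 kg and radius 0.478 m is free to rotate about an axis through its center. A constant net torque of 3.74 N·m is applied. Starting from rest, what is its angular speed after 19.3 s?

ω ≈ 137 rad/s

I = MR² = (2.31)(0.478)² = 0.5278 kg·m².
α = τ/I = 3.74/0.5278 = 7.086 rad/s².
ω = ω₀ + αt = 0 + (7.086)(19.3) = 136.8 rad/s.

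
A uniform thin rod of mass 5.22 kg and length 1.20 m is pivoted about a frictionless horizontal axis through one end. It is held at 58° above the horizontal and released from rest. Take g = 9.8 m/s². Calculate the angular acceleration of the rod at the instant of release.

About the pivot, I = (1/3)ML² = (1/3)(5.22)(1.20)² = 2.506 kg·m².
The weight acts at the center, a distance L/2 = 0.6000 m from the pivot; τ = Mg(L/2) cos 58° = 16.27 N·m.
α = τ/I = 16.27/2.506 = 6.492 rad/s².
(Equivalently α = (3g/(2L)) cos 58° = 6.492 rad/s².)

α ≈ 6.49 rad/s²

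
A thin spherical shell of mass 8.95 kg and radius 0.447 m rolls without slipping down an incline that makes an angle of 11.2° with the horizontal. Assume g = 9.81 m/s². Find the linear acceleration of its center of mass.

Translation along the incline: Mg sinθ − f = Ma.
Rotation about the center: fR = Iα with I = (2/3)MR². No-slip gives a = αR, so f = (I/R²)a = (2/3)M a.
Substituting: Mg sinθ = (1 + 0.6667)Ma, so a = g sinθ/(1 + 0.6667) = (9.81) sin 11.2° / 1.667 = 1.143 m/s².

a ≈ 1.14 m/s²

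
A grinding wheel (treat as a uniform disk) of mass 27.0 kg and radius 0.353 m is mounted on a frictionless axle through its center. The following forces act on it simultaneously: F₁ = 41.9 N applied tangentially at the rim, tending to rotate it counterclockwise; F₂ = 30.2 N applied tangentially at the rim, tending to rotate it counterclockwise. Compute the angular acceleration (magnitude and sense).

I = ½MR² = (1/2)(27.0)(0.353)² = 1.682 kg·m².
Taking counterclockwise as positive: τ₁ = +(41.9)(0.353) = +14.79 N·m; τ₂ = +(30.2)(0.353) = +10.66 N·m.
Net torque τ = 25.45 N·m.
α = τ/I = 25.45/1.682 = 15.13 rad/s².

α ≈ 15.1 rad/s², counterclockwise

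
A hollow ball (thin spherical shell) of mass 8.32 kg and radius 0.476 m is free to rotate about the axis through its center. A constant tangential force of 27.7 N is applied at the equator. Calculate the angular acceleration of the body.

I = (2/3)MR² = (2/3)(8.32)(0.476)² = 1.257 kg·m².
τ = F R = (27.7)(0.476) = 13.19 N·m.
Newton's second law for rotation, τ = Iα, gives α = τ/I = 13.19/1.257 = 10.49 rad/s².

α ≈ 10.5 rad/s²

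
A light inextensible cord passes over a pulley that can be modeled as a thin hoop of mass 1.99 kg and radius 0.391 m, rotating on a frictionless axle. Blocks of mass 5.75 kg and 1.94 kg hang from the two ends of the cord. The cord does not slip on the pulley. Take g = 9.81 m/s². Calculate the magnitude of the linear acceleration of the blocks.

a ≈ 3.86 m/s²

I = MR² = (1.99)(0.391)² = 0.3042 kg·m².
Heavier block: m₁g − T₁ = m₁a. Lighter block: T₂ − m₂g = m₂a.
Pulley: (T₁ − T₂)R = Iα = I(a/R), so T₁ − T₂ = (I/R²)a = 1·M_p a = 1.990·a.
Adding the three: (m₁ − m₂)g = (m₁ + m₂ + 1.990)a, so a = (5.75 − 1.94)(9.81)/(5.75 + 1.94 + 1.990) = 3.861 m/s².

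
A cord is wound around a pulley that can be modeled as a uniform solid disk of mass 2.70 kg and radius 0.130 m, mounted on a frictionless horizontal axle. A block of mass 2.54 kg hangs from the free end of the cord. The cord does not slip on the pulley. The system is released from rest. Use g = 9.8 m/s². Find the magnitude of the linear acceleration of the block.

I = ½MR² = (1/2)(2.70)(0.130)² = 0.02282 kg·m².
Block: mg − T = ma. Pulley: TR = Iα. No-slip: a = αR, so T = (I/R²)a = 1.350·a.
Then mg = (m + 1.350)a, so a = (2.54)(9.8)/(2.54 + 1.350) = 6.399 m/s².

a ≈ 6.40 m/s²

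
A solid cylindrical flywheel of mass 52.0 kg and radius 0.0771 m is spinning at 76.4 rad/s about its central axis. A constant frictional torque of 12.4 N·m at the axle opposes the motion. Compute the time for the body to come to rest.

I = ½MR² = (1/2)(52.0)(0.0771)² = 0.1546 kg·m².
The net torque has magnitude 12.4 N·m, opposing ω.
|α| = τ/I = 12.40/0.1546 = 80.23 rad/s² (deceleration).
0 = ω₀ − |α|t ⇒ t = ω₀/|α| = 76.4/80.23 = 0.9523 s.

t ≈ 0.952 s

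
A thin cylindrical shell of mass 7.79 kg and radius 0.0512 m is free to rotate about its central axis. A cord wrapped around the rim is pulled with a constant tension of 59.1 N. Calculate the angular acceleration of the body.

I = MR² = (7.79)(0.0512)² = 0.02042 kg·m².
τ = F R = (59.1)(0.0512) = 3.026 N·m.
From τ = Iα: α = 3.026/0.02042 = 148.2 rad/s².

α ≈ 148 rad/s²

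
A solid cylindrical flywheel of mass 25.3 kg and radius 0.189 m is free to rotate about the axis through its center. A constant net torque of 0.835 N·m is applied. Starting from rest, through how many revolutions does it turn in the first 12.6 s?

I = ½MR² = (1/2)(25.3)(0.189)² = 0.4519 kg·m².
α = τ/I = 0.835/0.4519 = 1.848 rad/s².
θ = ½αt² = ½(1.848)(12.6)² = 146.7 rad.
Revolutions = θ/(2π) = 23.35.

≈ 23.3 revolutions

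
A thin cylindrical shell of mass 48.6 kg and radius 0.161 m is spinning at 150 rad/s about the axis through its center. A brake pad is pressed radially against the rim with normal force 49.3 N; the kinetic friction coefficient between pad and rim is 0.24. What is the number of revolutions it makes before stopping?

≈ 1180 revolutions

I = MR² = (48.6)(0.161)² = 1.260 kg·m².
Friction force f = μN = (0.24)(49.3) = 11.83 N at the rim; torque magnitude τ = fR = 1.905 N·m, opposing ω.
|α| = τ/I = 1.905/1.260 = 1.512 rad/s² (deceleration).
ω² = ω₀² − 2|α|θ with ω = 0 ⇒ θ = ω₀²/(2|α|) = 7440 rad = 1184 rev.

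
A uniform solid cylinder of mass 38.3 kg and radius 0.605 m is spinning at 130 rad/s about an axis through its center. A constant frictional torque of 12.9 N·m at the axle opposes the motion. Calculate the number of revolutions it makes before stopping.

I = ½MR² = (1/2)(38.3)(0.605)² = 7.009 kg·m².
The net torque has magnitude 12.9 N·m, opposing ω.
|α| = τ/I = 12.90/7.009 = 1.840 rad/s² (deceleration).
ω² = ω₀² − 2|α|θ with ω = 0 ⇒ θ = ω₀²/(2|α|) = 4591 rad = 730.7 rev.

≈ 731 revolutions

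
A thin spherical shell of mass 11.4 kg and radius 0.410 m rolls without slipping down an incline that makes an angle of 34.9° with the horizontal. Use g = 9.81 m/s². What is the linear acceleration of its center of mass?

a ≈ 3.37 m/s²

Translation along the incline: Mg sinθ − f = Ma.
Rotation about the center: fR = Iα with I = (2/3)MR². No-slip gives a = αR, so f = (I/R²)a = (2/3)M a.
Substituting: Mg sinθ = (1 + 0.6667)Ma, so a = g sinθ/(1 + 0.6667) = (9.81) sin 34.9° / 1.667 = 3.368 m/s².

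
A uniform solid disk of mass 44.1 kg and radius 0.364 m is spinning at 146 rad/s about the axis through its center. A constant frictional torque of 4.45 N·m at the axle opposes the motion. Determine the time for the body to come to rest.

I = ½MR² = (1/2)(44.1)(0.364)² = 2.922 kg·m².
The net torque has magnitude 4.45 N·m, opposing ω.
|α| = τ/I = 4.450/2.922 = 1.523 rad/s² (deceleration).
0 = ω₀ − |α|t ⇒ t = ω₀/|α| = 146/1.523 = 95.85 s.

t ≈ 95.9 s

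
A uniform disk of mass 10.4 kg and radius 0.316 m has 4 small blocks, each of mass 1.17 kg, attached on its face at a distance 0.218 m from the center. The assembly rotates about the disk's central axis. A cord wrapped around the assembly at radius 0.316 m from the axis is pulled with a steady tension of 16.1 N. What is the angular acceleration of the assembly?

α ≈ 6.86 rad/s²

I_disk = ½MR² = ½(10.4)(0.316)² = 0.5193 kg·m².
I_blocks = 4·m·r² = 4(1.17)(0.218)² = 0.2224 kg·m².
Total I = 0.7417 kg·m².
τ = F r = (16.1)(0.316) = 5.088 N·m.
α = τ/I = 5.088/0.7417 = 6.860 rad/s².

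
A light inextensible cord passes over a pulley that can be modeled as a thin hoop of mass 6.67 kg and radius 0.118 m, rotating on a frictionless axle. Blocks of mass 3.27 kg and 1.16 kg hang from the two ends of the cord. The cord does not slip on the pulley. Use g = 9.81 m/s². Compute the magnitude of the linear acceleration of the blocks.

a ≈ 1.86 m/s²

I = MR² = (6.67)(0.118)² = 0.09287 kg·m².
Heavier block: m₁g − T₁ = m₁a. Lighter block: T₂ − m₂g = m₂a.
Pulley: (T₁ − T₂)R = Iα = I(a/R), so T₁ − T₂ = (I/R²)a = 1·M_p a = 6.670·a.
Adding the three: (m₁ − m₂)g = (m₁ + m₂ + 6.670)a, so a = (3.27 − 1.16)(9.81)/(3.27 + 1.16 + 6.670) = 1.865 m/s².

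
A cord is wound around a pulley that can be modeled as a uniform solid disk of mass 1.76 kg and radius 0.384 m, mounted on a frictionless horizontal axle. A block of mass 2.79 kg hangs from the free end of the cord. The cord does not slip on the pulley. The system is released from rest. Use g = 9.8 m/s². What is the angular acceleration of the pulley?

α ≈ 19.4 rad/s²

I = ½MR² = (1/2)(1.76)(0.384)² = 0.1298 kg·m².
Block: mg − T = ma. Pulley: TR = Iα. No-slip: a = αR, so T = (I/R²)a = 0.8800·a.
Then mg = (m + 0.8800)a, so a = (2.79)(9.8)/(2.79 + 0.8800) = 7.450 m/s².
α = a/R = 7.450/0.384 = 19.40 rad/s².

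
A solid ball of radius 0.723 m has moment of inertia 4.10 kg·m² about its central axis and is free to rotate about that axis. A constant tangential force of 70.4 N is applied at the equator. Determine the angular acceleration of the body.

α ≈ 12.4 rad/s²

τ = F R = (70.4)(0.723) = 50.90 N·m.
Newton's second law for rotation, τ = Iα, gives α = τ/I = 50.90/4.100 = 12.41 rad/s².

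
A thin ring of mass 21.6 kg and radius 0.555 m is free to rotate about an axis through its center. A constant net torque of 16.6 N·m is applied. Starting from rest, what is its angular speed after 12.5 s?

ω ≈ 31.2 rad/s

I = MR² = (21.6)(0.555)² = 6.653 kg·m².
α = τ/I = 16.6/6.653 = 2.495 rad/s².
ω = ω₀ + αt = 0 + (2.495)(12.5) = 31.19 rad/s.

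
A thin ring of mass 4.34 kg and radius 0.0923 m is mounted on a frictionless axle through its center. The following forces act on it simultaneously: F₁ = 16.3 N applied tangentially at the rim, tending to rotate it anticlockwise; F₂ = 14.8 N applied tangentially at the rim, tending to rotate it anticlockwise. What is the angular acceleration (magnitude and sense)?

α ≈ 77.6 rad/s², anticlockwise

I = MR² = (4.34)(0.0923)² = 0.03697 kg·m².
Taking anticlockwise as positive: τ₁ = +(16.3)(0.0923) = +1.504 N·m; τ₂ = +(14.8)(0.0923) = +1.366 N·m.
Net torque τ = 2.871 N·m.
α = τ/I = 2.871/0.03697 = 77.64 rad/s².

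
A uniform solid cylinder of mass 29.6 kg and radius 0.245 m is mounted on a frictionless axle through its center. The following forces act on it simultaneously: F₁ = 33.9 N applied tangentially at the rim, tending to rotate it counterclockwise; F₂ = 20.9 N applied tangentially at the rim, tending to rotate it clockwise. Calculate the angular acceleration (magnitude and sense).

α ≈ 3.59 rad/s², counterclockwise

I = ½MR² = (1/2)(29.6)(0.245)² = 0.8884 kg·m².
Taking counterclockwise as positive: τ₁ = +(33.9)(0.245) = +8.306 N·m; τ₂ = −(20.9)(0.245) = −5.120 N·m.
Net torque τ = 3.185 N·m.
α = τ/I = 3.185/0.8884 = 3.585 rad/s².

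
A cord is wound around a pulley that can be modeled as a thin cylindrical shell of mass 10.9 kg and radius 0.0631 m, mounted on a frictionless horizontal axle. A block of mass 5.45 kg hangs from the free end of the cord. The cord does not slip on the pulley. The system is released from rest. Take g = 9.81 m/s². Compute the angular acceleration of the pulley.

I = MR² = (10.9)(0.0631)² = 0.04340 kg·m².
Block: mg − T = ma. Pulley: TR = Iα. No-slip: a = αR, so T = (I/R²)a = 10.90·a.
Then mg = (m + 10.90)a, so a = (5.45)(9.81)/(5.45 + 10.90) = 3.270 m/s².
α = a/R = 3.270/0.0631 = 51.82 rad/s².

α ≈ 51.8 rad/s²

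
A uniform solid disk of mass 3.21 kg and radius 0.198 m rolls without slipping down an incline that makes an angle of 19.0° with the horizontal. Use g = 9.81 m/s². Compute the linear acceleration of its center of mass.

Translation along the incline: Mg sinθ − f = Ma.
Rotation about the center: fR = Iα with I = ½MR². No-slip gives a = αR, so f = (I/R²)a = (1/2)M a.
Substituting: Mg sinθ = (1 + 0.5000)Ma, so a = g sinθ/(1 + 0.5000) = (9.81) sin 19.0° / 1.500 = 2.129 m/s².

a ≈ 2.13 m/s²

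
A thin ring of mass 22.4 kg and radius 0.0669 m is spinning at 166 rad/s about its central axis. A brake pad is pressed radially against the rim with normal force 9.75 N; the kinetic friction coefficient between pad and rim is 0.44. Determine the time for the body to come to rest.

t ≈ 58.0 s

I = MR² = (22.4)(0.0669)² = 0.1003 kg·m².
Friction force f = μN = (0.44)(9.75) = 4.290 N at the rim; torque magnitude τ = fR = 0.2870 N·m, opposing ω.
|α| = τ/I = 0.2870/0.1003 = 2.863 rad/s² (deceleration).
0 = ω₀ − |α|t ⇒ t = ω₀/|α| = 166/2.863 = 57.99 s.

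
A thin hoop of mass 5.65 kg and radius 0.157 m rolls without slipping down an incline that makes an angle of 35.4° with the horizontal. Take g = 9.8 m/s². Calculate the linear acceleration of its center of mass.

a ≈ 2.84 m/s²

Translation along the incline: Mg sinθ − f = Ma.
Rotation about the center: fR = Iα with I = MR². No-slip gives a = αR, so f = (I/R²)a = M a.
Substituting: Mg sinθ = (1 + 1.000)Ma, so a = g sinθ/(1 + 1.000) = (9.8) sin 35.4° / 2.000 = 2.838 m/s².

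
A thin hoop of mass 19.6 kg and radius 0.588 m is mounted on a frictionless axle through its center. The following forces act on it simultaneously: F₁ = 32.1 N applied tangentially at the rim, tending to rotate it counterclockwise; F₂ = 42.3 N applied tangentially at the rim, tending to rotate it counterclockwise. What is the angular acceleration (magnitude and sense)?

I = MR² = (19.6)(0.588)² = 6.777 kg·m².
Taking counterclockwise as positive: τ₁ = +(32.1)(0.588) = +18.87 N·m; τ₂ = +(42.3)(0.588) = +24.87 N·m.
Net torque τ = 43.75 N·m.
α = τ/I = 43.75/6.777 = 6.456 rad/s².

α ≈ 6.46 rad/s², counterclockwise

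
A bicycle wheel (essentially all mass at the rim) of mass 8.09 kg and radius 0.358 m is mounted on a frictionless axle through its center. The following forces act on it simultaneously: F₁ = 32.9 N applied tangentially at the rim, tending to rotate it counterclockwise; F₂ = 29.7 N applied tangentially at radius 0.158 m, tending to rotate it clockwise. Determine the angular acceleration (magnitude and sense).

α ≈ 6.83 rad/s², counterclockwise

I = MR² = (8.09)(0.358)² = 1.037 kg·m².
Taking counterclockwise as positive: τ₁ = +(32.9)(0.358) = +11.78 N·m; τ₂ = −(29.7)(0.158) = −4.693 N·m.
Net torque τ = 7.086 N·m.
α = τ/I = 7.086/1.037 = 6.834 rad/s².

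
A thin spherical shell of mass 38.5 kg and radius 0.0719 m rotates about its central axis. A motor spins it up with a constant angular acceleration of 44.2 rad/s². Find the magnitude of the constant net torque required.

I = (2/3)MR² = (2/3)(38.5)(0.0719)² = 0.1327 kg·m².
τ = Iα = (0.1327)(44.20) = 5.865 N·m.

τ ≈ 5.86 N·m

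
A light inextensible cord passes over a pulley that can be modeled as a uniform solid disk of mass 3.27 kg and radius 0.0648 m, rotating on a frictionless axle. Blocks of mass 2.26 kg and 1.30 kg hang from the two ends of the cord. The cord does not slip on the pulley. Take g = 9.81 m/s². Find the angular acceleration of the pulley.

α ≈ 28.0 rad/s²

I = ½MR² = (1/2)(3.27)(0.0648)² = 0.006865 kg·m².
Heavier block: m₁g − T₁ = m₁a. Lighter block: T₂ − m₂g = m₂a.
Pulley: (T₁ − T₂)R = Iα = I(a/R), so T₁ − T₂ = (I/R²)a = (1/2)M_p a = 1.635·a.
Adding the three: (m₁ − m₂)g = (m₁ + m₂ + 1.635)a, so a = (2.26 − 1.30)(9.81)/(2.26 + 1.30 + 1.635) = 1.813 m/s².
α = a/R = 1.813/0.0648 = 27.98 rad/s².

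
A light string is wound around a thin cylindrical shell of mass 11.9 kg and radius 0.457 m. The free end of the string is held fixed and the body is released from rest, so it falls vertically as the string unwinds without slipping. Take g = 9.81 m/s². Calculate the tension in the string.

Translation: Mg − T = Ma. Rotation about the center: TR = Iα with I = MR².
With a = αR: T = (I/R²)a = M a, so Mg = (1 + 1.000)Ma.
a = g/(1 + 1.000) = 9.81/2.000 = 4.905 m/s².
T = 1.000·M·a = (1.000)(11.9)(4.905) = 58.37 N.

T ≈ 58.4 N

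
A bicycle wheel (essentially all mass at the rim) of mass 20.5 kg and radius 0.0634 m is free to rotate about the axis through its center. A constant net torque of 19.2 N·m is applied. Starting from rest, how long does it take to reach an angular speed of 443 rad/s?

t ≈ 1.90 s

I = MR² = (20.5)(0.0634)² = 0.08240 kg·m².
α = τ/I = 19.2/0.08240 = 233.0 rad/s².
ω = αt ⇒ t = ω/α = 443/233.0 = 1.901 s.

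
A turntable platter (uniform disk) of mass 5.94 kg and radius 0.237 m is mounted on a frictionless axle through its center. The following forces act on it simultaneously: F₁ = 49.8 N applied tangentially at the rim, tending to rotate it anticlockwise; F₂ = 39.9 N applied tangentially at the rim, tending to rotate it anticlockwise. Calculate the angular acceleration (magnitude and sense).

I = ½MR² = (1/2)(5.94)(0.237)² = 0.1668 kg·m².
Taking anticlockwise as positive: τ₁ = +(49.8)(0.237) = +11.80 N·m; τ₂ = +(39.9)(0.237) = +9.456 N·m.
Net torque τ = 21.26 N·m.
α = τ/I = 21.26/0.1668 = 127.4 rad/s².

α ≈ 127 rad/s², anticlockwise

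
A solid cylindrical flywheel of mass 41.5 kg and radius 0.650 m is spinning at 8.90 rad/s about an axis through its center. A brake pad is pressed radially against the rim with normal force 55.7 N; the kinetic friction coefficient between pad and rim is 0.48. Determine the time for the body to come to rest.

t ≈ 4.49 s

I = ½MR² = (1/2)(41.5)(0.650)² = 8.767 kg·m².
Friction force f = μN = (0.48)(55.7) = 26.74 N at the rim; torque magnitude τ = fR = 17.38 N·m, opposing ω.
|α| = τ/I = 17.38/8.767 = 1.982 rad/s² (deceleration).
0 = ω₀ − |α|t ⇒ t = ω₀/|α| = 8.90/1.982 = 4.490 s.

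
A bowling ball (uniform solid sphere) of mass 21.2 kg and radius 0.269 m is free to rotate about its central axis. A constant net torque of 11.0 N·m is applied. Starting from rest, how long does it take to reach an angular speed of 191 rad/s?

t ≈ 10.7 s

I = (2/5)MR² = (2/5)(21.2)(0.269)² = 0.6136 kg·m².
α = τ/I = 11.0/0.6136 = 17.93 rad/s².
ω = αt ⇒ t = ω/α = 191/17.93 = 10.65 s.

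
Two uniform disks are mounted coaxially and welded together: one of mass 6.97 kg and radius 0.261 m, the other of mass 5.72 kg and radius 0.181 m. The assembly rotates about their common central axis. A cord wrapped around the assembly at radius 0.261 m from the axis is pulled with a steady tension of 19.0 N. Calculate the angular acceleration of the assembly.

α ≈ 15.0 rad/s²

I = ½M₁R₁² + ½M₂R₂² = ½(6.97)(0.261)² + ½(5.72)(0.181)² = 0.3311 kg·m².
τ = F r = (19.0)(0.261) = 4.959 N·m.
α = τ/I = 4.959/0.3311 = 14.98 rad/s².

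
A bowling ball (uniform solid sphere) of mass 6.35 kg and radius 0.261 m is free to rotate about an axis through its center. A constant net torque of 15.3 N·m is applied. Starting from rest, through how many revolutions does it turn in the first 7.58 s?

I = (2/5)MR² = (2/5)(6.35)(0.261)² = 0.1730 kg·m².
α = τ/I = 15.3/0.1730 = 88.43 rad/s².
θ = ½αt² = ½(88.43)(7.58)² = 2540 rad.
Revolutions = θ/(2π) = 404.3.

≈ 404 revolutions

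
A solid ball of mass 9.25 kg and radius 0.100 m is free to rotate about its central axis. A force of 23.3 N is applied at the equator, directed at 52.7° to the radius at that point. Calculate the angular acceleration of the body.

I = (2/5)MR² = (2/5)(9.25)(0.100)² = 0.03700 kg·m².
Only the tangential component produces torque: τ = F R sinθ = (23.3)(0.100) sin 52.7° = 1.853 N·m.
Newton's second law for rotation, τ = Iα, gives α = τ/I = 1.853/0.03700 = 50.09 rad/s².

α ≈ 50.1 rad/s²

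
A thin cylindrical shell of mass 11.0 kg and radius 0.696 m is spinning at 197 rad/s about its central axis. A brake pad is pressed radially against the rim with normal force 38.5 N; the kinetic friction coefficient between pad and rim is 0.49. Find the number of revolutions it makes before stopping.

I = MR² = (11.0)(0.696)² = 5.329 kg·m².
Friction force f = μN = (0.49)(38.5) = 18.86 N at the rim; torque magnitude τ = fR = 13.13 N·m, opposing ω.
|α| = τ/I = 13.13/5.329 = 2.464 rad/s² (deceleration).
ω² = ω₀² − 2|α|θ with ω = 0 ⇒ θ = ω₀²/(2|α|) = 7875 rad = 1253 rev.

≈ 1250 revolutions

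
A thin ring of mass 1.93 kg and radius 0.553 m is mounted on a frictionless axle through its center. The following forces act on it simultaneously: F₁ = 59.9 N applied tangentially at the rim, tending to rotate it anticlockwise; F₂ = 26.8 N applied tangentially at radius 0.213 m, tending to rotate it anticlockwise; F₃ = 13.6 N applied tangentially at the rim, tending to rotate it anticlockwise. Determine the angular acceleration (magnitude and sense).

α ≈ 78.5 rad/s², anticlockwise

I = MR² = (1.93)(0.553)² = 0.5902 kg·m².
Taking anticlockwise as positive: τ₁ = +(59.9)(0.553) = +33.12 N·m; τ₂ = +(26.8)(0.213) = +5.708 N·m; τ₃ = +(13.6)(0.553) = +7.521 N·m.
Net torque τ = 46.35 N·m.
α = τ/I = 46.35/0.5902 = 78.54 rad/s².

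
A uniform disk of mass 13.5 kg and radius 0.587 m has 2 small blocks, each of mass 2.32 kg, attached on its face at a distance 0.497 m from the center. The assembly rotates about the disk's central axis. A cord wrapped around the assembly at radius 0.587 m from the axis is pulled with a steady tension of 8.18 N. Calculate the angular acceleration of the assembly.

α ≈ 1.38 rad/s²

I_disk = ½MR² = ½(13.5)(0.587)² = 2.326 kg·m².
I_blocks = 2·m·r² = 2(2.32)(0.497)² = 1.146 kg·m².
Total I = 3.472 kg·m².
τ = F r = (8.18)(0.587) = 4.802 N·m.
α = τ/I = 4.802/3.472 = 1.383 rad/s².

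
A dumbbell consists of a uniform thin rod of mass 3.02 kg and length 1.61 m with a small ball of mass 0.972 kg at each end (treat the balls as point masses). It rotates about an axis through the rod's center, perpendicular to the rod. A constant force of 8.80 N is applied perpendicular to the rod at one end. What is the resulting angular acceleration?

α ≈ 3.70 rad/s²

I_rod = (1/12)ML² = (1/12)(3.02)(1.61)² = 0.6523 kg·m².
I_balls = 2·m·(L/2)² = 2(0.972)(0.8050)² = 1.260 kg·m².
Total I = 1.912 kg·m².
τ = F·(L/2) = (8.80)(0.805) = 7.084 N·m.
α = τ/I = 7.084/1.912 = 3.705 rad/s².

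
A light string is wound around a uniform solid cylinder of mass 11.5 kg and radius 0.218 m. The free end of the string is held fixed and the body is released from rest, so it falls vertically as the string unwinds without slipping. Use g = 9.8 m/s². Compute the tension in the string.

Translation: Mg − T = Ma. Rotation about the center: TR = Iα with I = ½MR².
With a = αR: T = (I/R²)a = (1/2)M a, so Mg = (1 + 0.5000)Ma.
a = g/(1 + 0.5000) = 9.8/1.500 = 6.533 m/s².
T = 0.5000·M·a = (0.5000)(11.5)(6.533) = 37.57 N.

T ≈ 37.6 N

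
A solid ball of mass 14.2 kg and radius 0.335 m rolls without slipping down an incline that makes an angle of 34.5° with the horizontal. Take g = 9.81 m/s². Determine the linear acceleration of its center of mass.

a ≈ 3.97 m/s²

Translation along the incline: Mg sinθ − f = Ma.
Rotation about the center: fR = Iα with I = (2/5)MR². No-slip gives a = αR, so f = (I/R²)a = (2/5)M a.
Substituting: Mg sinθ = (1 + 0.4000)Ma, so a = g sinθ/(1 + 0.4000) = (9.81) sin 34.5° / 1.400 = 3.969 m/s².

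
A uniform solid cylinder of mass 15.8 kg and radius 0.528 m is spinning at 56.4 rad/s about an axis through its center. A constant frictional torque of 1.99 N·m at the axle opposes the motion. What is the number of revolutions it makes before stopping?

I = ½MR² = (1/2)(15.8)(0.528)² = 2.202 kg·m².
The net torque has magnitude 1.99 N·m, opposing ω.
|α| = τ/I = 1.990/2.202 = 0.9036 rad/s² (deceleration).
ω² = ω₀² − 2|α|θ with ω = 0 ⇒ θ = ω₀²/(2|α|) = 1760 rad = 280.1 rev.

≈ 280 revolutions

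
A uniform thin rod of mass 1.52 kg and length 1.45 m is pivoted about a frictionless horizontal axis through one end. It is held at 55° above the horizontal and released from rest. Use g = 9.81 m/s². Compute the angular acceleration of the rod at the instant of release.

About the pivot, I = (1/3)ML² = (1/3)(1.52)(1.45)² = 1.065 kg·m².
The weight acts at the center, a distance L/2 = 0.7250 m from the pivot; τ = Mg(L/2) cos 55° = 6.201 N·m.
α = τ/I = 6.201/1.065 = 5.821 rad/s².

α ≈ 5.82 rad/s²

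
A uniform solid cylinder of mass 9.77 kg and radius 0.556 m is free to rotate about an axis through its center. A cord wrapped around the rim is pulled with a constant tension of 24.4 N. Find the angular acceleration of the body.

I = ½MR² = (1/2)(9.77)(0.556)² = 1.510 kg·m².
τ = F R = (24.4)(0.556) = 13.57 N·m.
Newton's second law for rotation, τ = Iα, gives α = τ/I = 13.57/1.510 = 8.984 rad/s².

α ≈ 8.98 rad/s²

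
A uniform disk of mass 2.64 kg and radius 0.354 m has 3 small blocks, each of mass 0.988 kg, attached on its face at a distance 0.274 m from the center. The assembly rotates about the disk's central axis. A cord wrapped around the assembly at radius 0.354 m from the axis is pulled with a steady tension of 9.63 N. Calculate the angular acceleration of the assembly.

I_disk = ½MR² = ½(2.64)(0.354)² = 0.1654 kg·m².
I_blocks = 3·m·r² = 3(0.988)(0.274)² = 0.2225 kg·m².
Total I = 0.3879 kg·m².
τ = F r = (9.63)(0.354) = 3.409 N·m.
α = τ/I = 3.409/0.3879 = 8.787 rad/s².

α ≈ 8.79 rad/s²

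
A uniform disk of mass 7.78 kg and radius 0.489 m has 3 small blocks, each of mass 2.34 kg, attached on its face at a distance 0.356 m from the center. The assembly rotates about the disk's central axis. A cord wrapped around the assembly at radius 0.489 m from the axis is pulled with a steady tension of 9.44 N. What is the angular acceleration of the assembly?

I_disk = ½MR² = ½(7.78)(0.489)² = 0.9302 kg·m².
I_blocks = 3·m·r² = 3(2.34)(0.356)² = 0.8897 kg·m².
Total I = 1.820 kg·m².
τ = F r = (9.44)(0.489) = 4.616 N·m.
α = τ/I = 4.616/1.820 = 2.537 rad/s².

α ≈ 2.54 rad/s²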